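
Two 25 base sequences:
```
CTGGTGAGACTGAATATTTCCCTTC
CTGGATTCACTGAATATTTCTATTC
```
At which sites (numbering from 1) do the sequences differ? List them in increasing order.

Differences at site 5 (T→A), site 6 (G→T), site 7 (A→T), site 8 (G→C), site 21 (C→T), site 22 (C→A).

5, 6, 7, 8, 21, 22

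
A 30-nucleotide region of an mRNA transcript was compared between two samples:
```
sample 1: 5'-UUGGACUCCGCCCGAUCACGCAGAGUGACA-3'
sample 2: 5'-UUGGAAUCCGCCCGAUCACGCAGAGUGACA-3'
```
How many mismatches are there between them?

1

Comparing position by position, 1 base differs: 6 (C/A).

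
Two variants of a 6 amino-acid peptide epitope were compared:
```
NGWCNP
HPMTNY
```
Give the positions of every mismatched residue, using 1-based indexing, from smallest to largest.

Differences at position 1 (N→H), position 2 (G→P), position 3 (W→M), position 4 (C→T), position 6 (P→Y).

1, 2, 3, 4, 6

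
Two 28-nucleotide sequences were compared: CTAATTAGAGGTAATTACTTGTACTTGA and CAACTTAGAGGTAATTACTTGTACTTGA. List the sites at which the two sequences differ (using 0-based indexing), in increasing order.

Differences at site 1 (T→A), site 3 (A→C).

1, 3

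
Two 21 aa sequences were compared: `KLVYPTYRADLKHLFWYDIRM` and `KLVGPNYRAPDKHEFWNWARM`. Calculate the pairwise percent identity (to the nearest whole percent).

8 positions differ (4, 6, 10, 11, 14, 17, 18, 19), so 13 of 21 match: 13/21 = 61.9%.

62%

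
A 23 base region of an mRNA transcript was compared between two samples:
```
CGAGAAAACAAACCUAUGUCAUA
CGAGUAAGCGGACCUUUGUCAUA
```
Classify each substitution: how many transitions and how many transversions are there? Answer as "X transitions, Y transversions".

Transitions (purine↔purine or pyrimidine↔pyrimidine): 8 A→G, 10 A→G, 11 A→G.
Transversions (purine↔pyrimidine): 5 A→U, 16 A→U.

3 transitions, 2 transversions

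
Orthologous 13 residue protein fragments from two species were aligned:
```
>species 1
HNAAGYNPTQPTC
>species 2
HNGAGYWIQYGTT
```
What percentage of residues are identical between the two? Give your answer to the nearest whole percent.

Mismatches at positions 3, 7, 8, 9, 10, 11, 13 (1-based): 7 of 13.
Identical positions: 6/13 = 46.15% → 46%.

46%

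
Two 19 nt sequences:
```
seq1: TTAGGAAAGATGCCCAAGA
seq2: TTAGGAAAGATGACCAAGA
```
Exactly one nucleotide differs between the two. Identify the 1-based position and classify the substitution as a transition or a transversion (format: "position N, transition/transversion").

position 13, transversion

Position 13 changes C→A. C is a pyrimidine and A is a purine, so this is a transversion.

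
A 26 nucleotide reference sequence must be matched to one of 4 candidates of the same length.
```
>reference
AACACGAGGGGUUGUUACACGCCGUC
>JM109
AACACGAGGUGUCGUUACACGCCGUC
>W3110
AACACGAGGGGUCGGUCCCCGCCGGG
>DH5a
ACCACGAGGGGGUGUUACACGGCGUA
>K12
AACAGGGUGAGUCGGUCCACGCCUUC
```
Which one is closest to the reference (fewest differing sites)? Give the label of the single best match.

JM109

JM109 differs at 2 sites; W3110 differs at 6 sites; DH5a differs at 4 sites; K12 differs at 8 sites. The closest is JM109.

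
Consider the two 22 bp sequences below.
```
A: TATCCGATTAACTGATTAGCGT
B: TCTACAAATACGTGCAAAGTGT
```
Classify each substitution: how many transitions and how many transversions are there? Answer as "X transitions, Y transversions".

Mismatches (1-based):
base 2: A→C (purine→pyrimidine, transversion)
base 4: C→A (pyrimidine→purine, transversion)
base 6: G→A (purine→purine, transition)
base 8: T→A (pyrimidine→purine, transversion)
base 11: A→C (purine→pyrimidine, transversion)
base 12: C→G (pyrimidine→purine, transversion)
base 15: A→C (purine→pyrimidine, transversion)
base 16: T→A (pyrimidine→purine, transversion)
base 17: T→A (pyrimidine→purine, transversion)
base 20: C→T (pyrimidine→pyrimidine, transition)

2 transitions, 8 transversions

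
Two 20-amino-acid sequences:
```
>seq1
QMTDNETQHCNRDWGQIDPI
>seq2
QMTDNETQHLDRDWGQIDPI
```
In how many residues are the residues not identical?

2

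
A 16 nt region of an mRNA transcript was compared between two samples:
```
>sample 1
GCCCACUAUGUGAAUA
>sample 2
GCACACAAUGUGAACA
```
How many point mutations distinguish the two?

3

The sequences differ at sites 3, 7, 15 (1-based) — 3 in total.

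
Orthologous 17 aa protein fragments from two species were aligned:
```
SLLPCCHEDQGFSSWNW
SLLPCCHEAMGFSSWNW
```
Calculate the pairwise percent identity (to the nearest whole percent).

Mismatches at positions 9, 10 (1-based): 2 of 17.
Identical positions: 15/17 = 88.24% → 88%.

88%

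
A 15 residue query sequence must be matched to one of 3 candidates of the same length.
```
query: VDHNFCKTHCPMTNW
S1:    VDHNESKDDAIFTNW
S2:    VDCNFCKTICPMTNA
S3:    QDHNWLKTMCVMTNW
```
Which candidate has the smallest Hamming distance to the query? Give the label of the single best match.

S2

S1 differs at 7 residues; S2 differs at 3 residues; S3 differs at 5 residues. The closest is S2.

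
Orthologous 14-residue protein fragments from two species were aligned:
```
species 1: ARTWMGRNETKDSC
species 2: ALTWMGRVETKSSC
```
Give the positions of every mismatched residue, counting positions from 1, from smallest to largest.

2, 8, 12

Scanning 1-based: 2: R/L; 8: N/V; 12: D/S.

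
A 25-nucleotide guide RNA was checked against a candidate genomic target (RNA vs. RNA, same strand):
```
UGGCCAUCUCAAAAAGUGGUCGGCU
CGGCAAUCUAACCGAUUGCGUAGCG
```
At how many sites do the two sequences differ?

12

Comparing position by position, 12 sites differ: 1 (U/C), 5 (C/A), 10 (C/A), 12 (A/C), 13 (A/C), 14 (A/G), 16 (G/U), 19 (G/C), 20 (U/G), 21 (C/U), 22 (G/A), 25 (U/G).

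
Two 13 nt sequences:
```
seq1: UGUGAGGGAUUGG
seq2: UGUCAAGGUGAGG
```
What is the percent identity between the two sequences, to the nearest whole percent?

5 positions differ (4, 6, 9, 10, 11), so 8 of 13 match: 8/13 = 61.54%.

62%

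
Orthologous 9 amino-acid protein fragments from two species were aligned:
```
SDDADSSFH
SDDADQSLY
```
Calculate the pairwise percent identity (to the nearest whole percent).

Mismatches at positions 6, 8, 9 (1-based): 3 of 9.
Identical positions: 6/9 = 66.67% → 67%.

67%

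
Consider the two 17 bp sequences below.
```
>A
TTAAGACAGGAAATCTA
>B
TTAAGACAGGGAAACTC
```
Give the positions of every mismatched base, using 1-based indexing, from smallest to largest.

Scanning 1-based: 11: A/G; 14: T/A; 17: A/C.

11, 14, 17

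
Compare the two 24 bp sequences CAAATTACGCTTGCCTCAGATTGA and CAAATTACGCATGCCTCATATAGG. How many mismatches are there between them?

The sequences differ at bases 11, 19, 22, 24 (1-based) — 4 in total.

4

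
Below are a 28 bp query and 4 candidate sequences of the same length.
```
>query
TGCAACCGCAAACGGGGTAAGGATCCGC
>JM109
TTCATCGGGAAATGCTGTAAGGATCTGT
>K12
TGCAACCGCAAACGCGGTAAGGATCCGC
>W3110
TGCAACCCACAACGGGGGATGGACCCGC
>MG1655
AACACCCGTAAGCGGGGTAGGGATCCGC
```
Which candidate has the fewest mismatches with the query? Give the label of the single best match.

Hamming distances to query — JM109: 9; K12: 1; W3110: 6; MG1655: 6.
Smallest is K12 with 1 mismatch.

K12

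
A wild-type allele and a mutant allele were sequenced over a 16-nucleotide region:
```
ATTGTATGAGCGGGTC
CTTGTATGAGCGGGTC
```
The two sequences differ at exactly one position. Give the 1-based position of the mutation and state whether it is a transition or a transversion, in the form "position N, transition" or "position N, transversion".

position 1, transversion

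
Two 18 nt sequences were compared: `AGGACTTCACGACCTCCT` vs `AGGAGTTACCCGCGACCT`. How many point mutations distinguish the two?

7

The sequences differ at positions 5, 8, 9, 11, 12, 14, 15 (1-based) — 7 in total.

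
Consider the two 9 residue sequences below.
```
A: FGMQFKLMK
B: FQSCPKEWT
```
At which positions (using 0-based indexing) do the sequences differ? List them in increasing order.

Scanning 0-based: 1: G/Q; 2: M/S; 3: Q/C; 4: F/P; 6: L/E; 7: M/W; 8: K/T.

1, 2, 3, 4, 6, 7, 8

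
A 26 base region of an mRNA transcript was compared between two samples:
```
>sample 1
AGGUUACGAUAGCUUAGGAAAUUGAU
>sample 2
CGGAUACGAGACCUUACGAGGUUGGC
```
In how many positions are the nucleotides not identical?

9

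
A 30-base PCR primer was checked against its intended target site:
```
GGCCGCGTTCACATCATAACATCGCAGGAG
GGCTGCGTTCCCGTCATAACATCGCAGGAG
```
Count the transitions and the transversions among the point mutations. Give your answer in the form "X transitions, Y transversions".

2 transitions, 1 transversion

Mismatches (1-based):
site 4: C→T (pyrimidine→pyrimidine, transition)
site 11: A→C (purine→pyrimidine, transversion)
site 13: A→G (purine→purine, transition)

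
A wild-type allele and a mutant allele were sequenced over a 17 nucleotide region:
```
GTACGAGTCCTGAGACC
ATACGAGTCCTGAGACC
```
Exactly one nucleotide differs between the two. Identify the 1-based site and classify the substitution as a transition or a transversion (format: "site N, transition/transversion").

site 1, transition

Site 1 changes G→A. G is a purine and A is a purine, so this is a transition.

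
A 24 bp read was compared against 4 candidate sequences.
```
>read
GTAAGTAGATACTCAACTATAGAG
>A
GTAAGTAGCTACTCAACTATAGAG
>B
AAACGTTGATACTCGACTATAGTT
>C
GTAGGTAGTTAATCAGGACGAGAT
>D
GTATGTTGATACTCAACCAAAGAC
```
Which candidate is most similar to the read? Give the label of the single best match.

A

Hamming distances to read — A: 1; B: 7; C: 9; D: 5.
Smallest is A with 1 mismatch.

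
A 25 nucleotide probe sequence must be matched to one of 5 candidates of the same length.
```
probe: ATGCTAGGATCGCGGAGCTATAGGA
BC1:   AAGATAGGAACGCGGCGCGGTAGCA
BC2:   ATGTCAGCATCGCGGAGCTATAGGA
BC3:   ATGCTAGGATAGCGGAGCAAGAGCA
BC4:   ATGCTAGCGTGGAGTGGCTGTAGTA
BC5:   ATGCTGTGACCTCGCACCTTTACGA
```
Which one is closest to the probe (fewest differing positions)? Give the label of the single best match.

BC2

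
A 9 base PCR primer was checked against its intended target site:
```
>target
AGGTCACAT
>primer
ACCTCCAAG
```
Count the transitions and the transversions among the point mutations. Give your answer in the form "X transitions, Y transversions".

Transitions (purine↔purine or pyrimidine↔pyrimidine): none.
Transversions (purine↔pyrimidine): 2 G→C, 3 G→C, 6 A→C, 7 C→A, 9 T→G.

0 transitions, 5 transversions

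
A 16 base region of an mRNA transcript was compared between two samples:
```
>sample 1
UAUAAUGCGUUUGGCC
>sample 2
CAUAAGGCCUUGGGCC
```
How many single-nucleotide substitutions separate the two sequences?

4

Mismatches (1-based): site 1: U→C; site 6: U→G; site 9: G→C; site 12: U→G.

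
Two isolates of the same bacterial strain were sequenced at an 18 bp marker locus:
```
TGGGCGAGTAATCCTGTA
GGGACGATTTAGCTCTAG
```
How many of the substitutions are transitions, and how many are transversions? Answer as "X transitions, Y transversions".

Mismatches (1-based):
site 1: T→G (pyrimidine→purine, transversion)
site 4: G→A (purine→purine, transition)
site 8: G→T (purine→pyrimidine, transversion)
site 10: A→T (purine→pyrimidine, transversion)
site 12: T→G (pyrimidine→purine, transversion)
site 14: C→T (pyrimidine→pyrimidine, transition)
site 15: T→C (pyrimidine→pyrimidine, transition)
site 16: G→T (purine→pyrimidine, transversion)
site 17: T→A (pyrimidine→purine, transversion)
site 18: A→G (purine→purine, transition)

4 transitions, 6 transversions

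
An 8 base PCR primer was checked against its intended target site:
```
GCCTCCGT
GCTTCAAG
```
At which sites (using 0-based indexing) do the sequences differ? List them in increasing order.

2, 5, 6, 7

Differences at site 2 (C→T), site 5 (C→A), site 6 (G→A), site 7 (T→G).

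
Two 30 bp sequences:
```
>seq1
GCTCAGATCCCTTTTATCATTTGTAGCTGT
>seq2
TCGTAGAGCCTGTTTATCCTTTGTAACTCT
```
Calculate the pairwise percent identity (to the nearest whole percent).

9 positions differ (1, 3, 4, 8, 11, 12, 19, 26, 29), so 21 of 30 match: 21/30 = 70%.

70%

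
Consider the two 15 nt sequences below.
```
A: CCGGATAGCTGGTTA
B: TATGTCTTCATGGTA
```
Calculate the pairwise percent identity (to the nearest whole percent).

10 positions differ (1, 2, 3, 5, 6, 7, 8, 10, 11, 13), so 5 of 15 match: 5/15 = 33.33%.

33%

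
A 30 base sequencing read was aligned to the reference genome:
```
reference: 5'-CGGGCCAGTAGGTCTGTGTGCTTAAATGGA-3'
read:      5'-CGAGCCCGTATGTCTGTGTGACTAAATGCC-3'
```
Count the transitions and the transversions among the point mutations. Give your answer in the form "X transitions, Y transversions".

2 transitions, 5 transversions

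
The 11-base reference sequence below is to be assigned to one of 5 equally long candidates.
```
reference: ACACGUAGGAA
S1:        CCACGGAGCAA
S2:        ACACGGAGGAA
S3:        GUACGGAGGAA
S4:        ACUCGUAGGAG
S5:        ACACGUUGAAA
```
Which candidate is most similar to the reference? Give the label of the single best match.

S2

S1 differs at 3 sites; S2 differs at 1 site; S3 differs at 3 sites; S4 differs at 2 sites; S5 differs at 2 sites. The closest is S2.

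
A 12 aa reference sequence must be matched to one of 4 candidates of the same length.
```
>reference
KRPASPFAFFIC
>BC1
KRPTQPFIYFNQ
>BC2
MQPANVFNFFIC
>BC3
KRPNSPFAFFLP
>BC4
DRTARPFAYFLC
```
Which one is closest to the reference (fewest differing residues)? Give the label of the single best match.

BC3

Hamming distances to reference — BC1: 6; BC2: 5; BC3: 3; BC4: 5.
Smallest is BC3 with 3 mismatches.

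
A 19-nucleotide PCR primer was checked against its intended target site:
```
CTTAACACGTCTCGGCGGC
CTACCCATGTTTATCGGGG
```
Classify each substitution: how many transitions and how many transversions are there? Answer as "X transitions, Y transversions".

2 transitions, 8 transversions

Transitions (purine↔purine or pyrimidine↔pyrimidine): 8 C→T, 11 C→T.
Transversions (purine↔pyrimidine): 3 T→A, 4 A→C, 5 A→C, 13 C→A, 14 G→T, 15 G→C, 16 C→G, 19 C→G.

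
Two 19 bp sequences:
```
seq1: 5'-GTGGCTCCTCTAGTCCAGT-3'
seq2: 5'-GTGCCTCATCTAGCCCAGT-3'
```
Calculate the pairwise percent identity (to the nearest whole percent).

Mismatches at positions 4, 8, 14 (1-based): 3 of 19.
Identical positions: 16/19 = 84.21% → 84%.

84%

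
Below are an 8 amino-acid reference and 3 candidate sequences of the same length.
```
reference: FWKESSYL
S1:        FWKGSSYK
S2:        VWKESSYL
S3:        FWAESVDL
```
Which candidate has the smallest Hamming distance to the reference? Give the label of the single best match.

S2

Hamming distances to reference — S1: 2; S2: 1; S3: 3.
Smallest is S2 with 1 mismatch.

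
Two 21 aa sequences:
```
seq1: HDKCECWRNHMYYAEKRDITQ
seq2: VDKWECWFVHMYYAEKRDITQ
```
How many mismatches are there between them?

The sequences differ at positions 1, 4, 8, 9 (1-based) — 4 in total.

4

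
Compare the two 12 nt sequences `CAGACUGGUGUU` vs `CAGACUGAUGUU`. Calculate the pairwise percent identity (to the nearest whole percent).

92%

Mismatch at position 8 (1-based): 1 of 12.
Identical positions: 11/12 = 91.67% → 92%.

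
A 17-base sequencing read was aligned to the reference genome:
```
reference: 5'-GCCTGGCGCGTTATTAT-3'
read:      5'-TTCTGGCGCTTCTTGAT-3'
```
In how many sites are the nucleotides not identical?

Comparing position by position, 6 sites differ: 1 (G/T), 2 (C/T), 10 (G/T), 12 (T/C), 13 (A/T), 15 (T/G).

6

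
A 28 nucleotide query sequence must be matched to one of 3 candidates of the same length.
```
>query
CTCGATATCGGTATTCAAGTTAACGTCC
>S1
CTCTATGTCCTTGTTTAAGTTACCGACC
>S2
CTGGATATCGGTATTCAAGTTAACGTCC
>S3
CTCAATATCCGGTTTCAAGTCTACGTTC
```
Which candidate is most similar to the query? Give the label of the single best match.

S2

Hamming distances to query — S1: 8; S2: 1; S3: 7.
Smallest is S2 with 1 mismatch.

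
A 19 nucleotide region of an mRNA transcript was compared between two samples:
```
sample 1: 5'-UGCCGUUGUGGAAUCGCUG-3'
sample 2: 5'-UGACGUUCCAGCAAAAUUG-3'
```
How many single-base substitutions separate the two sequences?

9

Comparing position by position, 9 sites differ: 3 (C/A), 8 (G/C), 9 (U/C), 10 (G/A), 12 (A/C), 14 (U/A), 15 (C/A), 16 (G/A), 17 (C/U).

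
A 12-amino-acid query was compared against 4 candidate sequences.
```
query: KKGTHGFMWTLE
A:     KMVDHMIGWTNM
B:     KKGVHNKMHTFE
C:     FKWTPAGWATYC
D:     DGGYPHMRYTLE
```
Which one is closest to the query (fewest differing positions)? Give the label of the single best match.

B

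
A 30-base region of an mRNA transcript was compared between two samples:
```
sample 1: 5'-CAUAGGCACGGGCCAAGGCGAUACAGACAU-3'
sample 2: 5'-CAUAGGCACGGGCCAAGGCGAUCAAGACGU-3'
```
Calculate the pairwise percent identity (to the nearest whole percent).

3 positions differ (23, 24, 29), so 27 of 30 match: 27/30 = 90%.

90%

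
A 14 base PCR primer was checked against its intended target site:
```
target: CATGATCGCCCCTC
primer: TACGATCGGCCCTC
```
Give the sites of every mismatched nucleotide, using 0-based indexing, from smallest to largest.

0, 2, 8

Scanning 0-based: 0: C/T; 2: T/C; 8: C/G.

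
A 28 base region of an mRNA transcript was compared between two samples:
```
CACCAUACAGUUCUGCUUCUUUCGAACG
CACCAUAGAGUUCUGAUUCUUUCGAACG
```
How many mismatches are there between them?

2

Comparing position by position, 2 sites differ: 8 (C/G), 16 (C/A).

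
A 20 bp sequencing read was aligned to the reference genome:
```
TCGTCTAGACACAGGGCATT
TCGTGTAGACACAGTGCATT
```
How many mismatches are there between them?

Comparing position by position, 2 bases differ: 5 (C/G), 15 (G/T).

2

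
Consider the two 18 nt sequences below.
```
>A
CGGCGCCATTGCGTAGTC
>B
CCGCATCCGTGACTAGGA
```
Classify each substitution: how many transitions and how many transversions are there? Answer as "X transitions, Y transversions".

2 transitions, 7 transversions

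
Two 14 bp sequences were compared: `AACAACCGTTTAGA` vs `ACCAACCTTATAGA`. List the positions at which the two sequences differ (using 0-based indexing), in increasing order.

1, 7, 9

Differences at position 1 (A→C), position 7 (G→T), position 9 (T→A).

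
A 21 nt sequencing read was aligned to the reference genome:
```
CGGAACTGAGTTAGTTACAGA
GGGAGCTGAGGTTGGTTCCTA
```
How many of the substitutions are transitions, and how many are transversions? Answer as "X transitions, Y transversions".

Mismatches (1-based):
base 1: C→G (pyrimidine→purine, transversion)
base 5: A→G (purine→purine, transition)
base 11: T→G (pyrimidine→purine, transversion)
base 13: A→T (purine→pyrimidine, transversion)
base 15: T→G (pyrimidine→purine, transversion)
base 17: A→T (purine→pyrimidine, transversion)
base 19: A→C (purine→pyrimidine, transversion)
base 20: G→T (purine→pyrimidine, transversion)

1 transition, 7 transversions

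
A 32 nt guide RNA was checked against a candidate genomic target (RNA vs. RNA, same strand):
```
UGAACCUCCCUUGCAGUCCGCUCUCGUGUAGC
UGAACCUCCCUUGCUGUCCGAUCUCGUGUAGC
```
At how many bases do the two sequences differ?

2

Mismatches (1-based): base 15: A→U; base 21: C→A.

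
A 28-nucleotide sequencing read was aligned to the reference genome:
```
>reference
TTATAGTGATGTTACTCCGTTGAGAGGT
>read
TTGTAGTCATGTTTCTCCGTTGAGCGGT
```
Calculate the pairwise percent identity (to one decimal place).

85.7%

4 positions differ (3, 8, 14, 25), so 24 of 28 match: 24/28 = 85.71%.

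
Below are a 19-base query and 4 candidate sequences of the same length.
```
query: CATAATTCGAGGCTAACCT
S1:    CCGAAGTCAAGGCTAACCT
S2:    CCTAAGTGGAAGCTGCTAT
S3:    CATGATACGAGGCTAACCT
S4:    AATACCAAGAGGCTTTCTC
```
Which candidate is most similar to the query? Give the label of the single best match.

S3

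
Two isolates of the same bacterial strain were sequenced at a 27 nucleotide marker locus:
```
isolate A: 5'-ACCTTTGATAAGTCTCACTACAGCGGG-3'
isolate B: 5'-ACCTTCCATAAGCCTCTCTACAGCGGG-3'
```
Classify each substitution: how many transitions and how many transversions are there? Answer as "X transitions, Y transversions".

Transitions (purine↔purine or pyrimidine↔pyrimidine): 6 T→C, 13 T→C.
Transversions (purine↔pyrimidine): 7 G→C, 17 A→T.

2 transitions, 2 transversions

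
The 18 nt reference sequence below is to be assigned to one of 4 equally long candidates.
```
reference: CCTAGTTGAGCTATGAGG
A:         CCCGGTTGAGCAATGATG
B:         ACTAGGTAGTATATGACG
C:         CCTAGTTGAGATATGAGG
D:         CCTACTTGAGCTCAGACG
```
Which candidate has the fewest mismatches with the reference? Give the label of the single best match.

A differs at 4 bases; B differs at 7 bases; C differs at 1 base; D differs at 4 bases. The closest is C.

C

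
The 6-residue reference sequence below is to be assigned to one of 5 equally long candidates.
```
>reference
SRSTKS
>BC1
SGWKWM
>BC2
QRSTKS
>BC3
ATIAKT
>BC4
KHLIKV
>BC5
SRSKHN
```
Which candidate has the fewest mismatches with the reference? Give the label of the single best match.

BC1 differs at 5 positions; BC2 differs at 1 position; BC3 differs at 5 positions; BC4 differs at 5 positions; BC5 differs at 3 positions. The closest is BC2.

BC2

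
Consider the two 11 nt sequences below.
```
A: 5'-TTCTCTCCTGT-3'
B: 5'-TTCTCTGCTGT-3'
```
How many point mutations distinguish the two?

1

The sequences differ at bases 7 (1-based) — 1 in total.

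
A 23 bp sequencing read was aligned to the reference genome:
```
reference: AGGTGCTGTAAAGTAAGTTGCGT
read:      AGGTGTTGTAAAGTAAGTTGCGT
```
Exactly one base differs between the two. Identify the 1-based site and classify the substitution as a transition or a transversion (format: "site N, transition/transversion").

Site 6 changes C→T. C is a pyrimidine and T is a pyrimidine, so this is a transition.

site 6, transition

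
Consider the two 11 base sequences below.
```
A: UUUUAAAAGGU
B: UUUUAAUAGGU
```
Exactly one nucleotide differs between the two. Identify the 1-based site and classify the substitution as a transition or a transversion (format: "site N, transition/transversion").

site 7, transversion

The sequences differ only at site 7: A→U (purine→pyrimidine), a transversion.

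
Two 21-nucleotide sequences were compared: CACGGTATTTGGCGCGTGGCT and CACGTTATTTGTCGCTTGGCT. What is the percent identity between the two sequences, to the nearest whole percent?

3 positions differ (5, 12, 16), so 18 of 21 match: 18/21 = 85.71%.

86%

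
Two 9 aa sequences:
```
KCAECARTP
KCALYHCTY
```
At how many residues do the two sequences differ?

5

Mismatches (1-based): residue 4: E→L; residue 5: C→Y; residue 6: A→H; residue 7: R→C; residue 9: P→Y.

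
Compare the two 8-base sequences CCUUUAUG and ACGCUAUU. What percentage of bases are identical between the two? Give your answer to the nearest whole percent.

50%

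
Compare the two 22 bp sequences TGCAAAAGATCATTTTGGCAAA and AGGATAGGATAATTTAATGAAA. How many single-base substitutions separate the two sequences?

9

Comparing position by position, 9 positions differ: 1 (T/A), 3 (C/G), 5 (A/T), 7 (A/G), 11 (C/A), 16 (T/A), 17 (G/A), 18 (G/T), 19 (C/G).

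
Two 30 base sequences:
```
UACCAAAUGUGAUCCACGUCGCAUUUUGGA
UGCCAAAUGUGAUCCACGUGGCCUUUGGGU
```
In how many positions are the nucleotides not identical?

5

Mismatches (1-based): position 2: A→G; position 20: C→G; position 23: A→C; position 27: U→G; position 30: A→U.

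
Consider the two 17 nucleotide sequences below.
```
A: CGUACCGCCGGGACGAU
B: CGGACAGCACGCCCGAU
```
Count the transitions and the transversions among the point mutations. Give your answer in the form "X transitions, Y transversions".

Transitions (purine↔purine or pyrimidine↔pyrimidine): none.
Transversions (purine↔pyrimidine): 3 U→G, 6 C→A, 9 C→A, 10 G→C, 12 G→C, 13 A→C.

0 transitions, 6 transversions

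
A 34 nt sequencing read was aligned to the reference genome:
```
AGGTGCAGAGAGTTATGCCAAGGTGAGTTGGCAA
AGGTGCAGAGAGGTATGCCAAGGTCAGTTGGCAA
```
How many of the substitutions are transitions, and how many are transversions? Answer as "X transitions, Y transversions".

0 transitions, 2 transversions

Mismatches (1-based):
position 13: T→G (pyrimidine→purine, transversion)
position 25: G→C (purine→pyrimidine, transversion)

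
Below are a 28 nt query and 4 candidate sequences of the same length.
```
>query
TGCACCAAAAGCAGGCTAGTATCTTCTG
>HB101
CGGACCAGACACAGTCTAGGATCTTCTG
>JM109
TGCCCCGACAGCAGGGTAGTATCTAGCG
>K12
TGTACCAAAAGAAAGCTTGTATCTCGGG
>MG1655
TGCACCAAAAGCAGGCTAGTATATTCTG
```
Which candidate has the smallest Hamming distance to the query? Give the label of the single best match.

HB101 differs at 7 positions; JM109 differs at 7 positions; K12 differs at 7 positions; MG1655 differs at 1 position. The closest is MG1655.

MG1655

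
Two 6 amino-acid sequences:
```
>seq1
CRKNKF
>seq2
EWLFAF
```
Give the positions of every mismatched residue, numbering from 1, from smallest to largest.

Scanning 1-based: 1: C/E; 2: R/W; 3: K/L; 4: N/F; 5: K/A.

1, 2, 3, 4, 5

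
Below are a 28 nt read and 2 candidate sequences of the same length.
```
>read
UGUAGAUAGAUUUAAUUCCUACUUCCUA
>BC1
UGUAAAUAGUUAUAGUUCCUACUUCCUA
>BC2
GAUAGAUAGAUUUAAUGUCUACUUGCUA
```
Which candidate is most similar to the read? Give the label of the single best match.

BC1

BC1 differs at 4 sites; BC2 differs at 5 sites. The closest is BC1.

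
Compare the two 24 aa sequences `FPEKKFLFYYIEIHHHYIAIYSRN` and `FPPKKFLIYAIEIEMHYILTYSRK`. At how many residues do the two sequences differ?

8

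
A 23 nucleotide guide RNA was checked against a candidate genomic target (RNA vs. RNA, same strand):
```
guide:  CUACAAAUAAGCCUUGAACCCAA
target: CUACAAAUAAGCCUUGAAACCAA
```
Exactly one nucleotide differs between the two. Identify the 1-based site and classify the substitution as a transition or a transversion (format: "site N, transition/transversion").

Site 19 changes C→A. C is a pyrimidine and A is a purine, so this is a transversion.

site 19, transversion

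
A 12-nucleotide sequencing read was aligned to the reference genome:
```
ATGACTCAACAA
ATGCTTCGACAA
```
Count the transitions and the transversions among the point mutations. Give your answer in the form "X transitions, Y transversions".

2 transitions, 1 transversion

Transitions (purine↔purine or pyrimidine↔pyrimidine): 5 C→T, 8 A→G.
Transversions (purine↔pyrimidine): 4 A→C.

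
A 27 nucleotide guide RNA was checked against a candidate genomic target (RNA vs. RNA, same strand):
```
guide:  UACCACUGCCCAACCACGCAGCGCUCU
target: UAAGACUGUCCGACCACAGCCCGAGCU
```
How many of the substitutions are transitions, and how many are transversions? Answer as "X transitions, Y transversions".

3 transitions, 7 transversions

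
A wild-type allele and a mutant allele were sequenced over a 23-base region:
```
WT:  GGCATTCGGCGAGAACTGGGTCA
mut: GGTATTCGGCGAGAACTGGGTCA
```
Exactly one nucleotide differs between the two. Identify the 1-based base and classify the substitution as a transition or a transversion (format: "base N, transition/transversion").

Base 3 changes C→T. C is a pyrimidine and T is a pyrimidine, so this is a transition.

base 3, transition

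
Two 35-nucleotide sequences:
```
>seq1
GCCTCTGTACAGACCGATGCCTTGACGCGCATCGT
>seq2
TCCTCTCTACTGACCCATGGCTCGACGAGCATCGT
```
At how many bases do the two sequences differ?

7

Mismatches (1-based): base 1: G→T; base 7: G→C; base 11: A→T; base 16: G→C; base 20: C→G; base 23: T→C; base 28: C→A.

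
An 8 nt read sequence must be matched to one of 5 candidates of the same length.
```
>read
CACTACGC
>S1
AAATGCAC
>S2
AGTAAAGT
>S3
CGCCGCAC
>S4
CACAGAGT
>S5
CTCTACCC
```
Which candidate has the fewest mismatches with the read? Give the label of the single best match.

S5

S1 differs at 4 bases; S2 differs at 6 bases; S3 differs at 4 bases; S4 differs at 4 bases; S5 differs at 2 bases. The closest is S5.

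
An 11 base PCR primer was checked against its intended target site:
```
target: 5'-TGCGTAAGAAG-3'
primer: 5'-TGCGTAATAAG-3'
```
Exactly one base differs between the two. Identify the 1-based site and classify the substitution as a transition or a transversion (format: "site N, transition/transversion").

Site 8 changes G→T. G is a purine and T is a pyrimidine, so this is a transversion.

site 8, transversion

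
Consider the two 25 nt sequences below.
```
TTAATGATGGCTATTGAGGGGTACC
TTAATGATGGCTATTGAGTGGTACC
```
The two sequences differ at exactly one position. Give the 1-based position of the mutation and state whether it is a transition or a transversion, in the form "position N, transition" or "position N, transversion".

position 19, transversion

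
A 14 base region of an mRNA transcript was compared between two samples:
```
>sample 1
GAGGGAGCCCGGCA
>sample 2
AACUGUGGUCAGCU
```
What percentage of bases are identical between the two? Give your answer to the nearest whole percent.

43%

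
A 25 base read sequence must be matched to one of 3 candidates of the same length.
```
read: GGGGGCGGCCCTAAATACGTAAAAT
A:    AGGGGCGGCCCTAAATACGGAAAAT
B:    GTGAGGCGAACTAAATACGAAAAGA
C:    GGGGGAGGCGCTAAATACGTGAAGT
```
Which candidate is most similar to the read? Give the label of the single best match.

A

A differs at 2 sites; B differs at 9 sites; C differs at 4 sites. The closest is A.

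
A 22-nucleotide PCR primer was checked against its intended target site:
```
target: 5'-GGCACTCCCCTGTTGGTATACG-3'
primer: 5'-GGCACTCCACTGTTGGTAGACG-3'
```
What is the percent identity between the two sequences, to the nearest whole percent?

2 positions differ (9, 19), so 20 of 22 match: 20/22 = 90.91%.

91%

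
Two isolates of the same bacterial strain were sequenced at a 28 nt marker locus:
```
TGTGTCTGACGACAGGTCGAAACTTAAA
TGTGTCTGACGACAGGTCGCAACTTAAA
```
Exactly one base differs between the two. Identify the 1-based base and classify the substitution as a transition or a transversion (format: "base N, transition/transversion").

base 20, transversion

Base 20 changes A→C. A is a purine and C is a pyrimidine, so this is a transversion.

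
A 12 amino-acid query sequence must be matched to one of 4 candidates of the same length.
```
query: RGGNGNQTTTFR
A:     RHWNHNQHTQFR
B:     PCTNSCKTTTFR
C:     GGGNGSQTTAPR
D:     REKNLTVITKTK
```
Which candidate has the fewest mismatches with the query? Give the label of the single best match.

C

Hamming distances to query — A: 5; B: 6; C: 4; D: 9.
Smallest is C with 4 mismatches.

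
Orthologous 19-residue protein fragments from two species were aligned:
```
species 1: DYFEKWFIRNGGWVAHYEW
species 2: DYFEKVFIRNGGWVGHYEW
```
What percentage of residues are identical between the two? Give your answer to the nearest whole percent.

2 positions differ (6, 15), so 17 of 19 match: 17/19 = 89.47%.

89%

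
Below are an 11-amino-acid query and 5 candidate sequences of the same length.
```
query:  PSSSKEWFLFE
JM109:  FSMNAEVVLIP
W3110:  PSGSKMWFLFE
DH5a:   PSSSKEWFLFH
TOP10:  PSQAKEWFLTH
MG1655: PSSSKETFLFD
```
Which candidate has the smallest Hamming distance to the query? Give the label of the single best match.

DH5a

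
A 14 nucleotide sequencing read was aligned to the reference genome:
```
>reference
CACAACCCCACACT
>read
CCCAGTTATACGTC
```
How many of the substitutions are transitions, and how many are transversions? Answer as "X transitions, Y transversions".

Transitions (purine↔purine or pyrimidine↔pyrimidine): 5 A→G, 6 C→T, 7 C→T, 9 C→T, 12 A→G, 13 C→T, 14 T→C.
Transversions (purine↔pyrimidine): 2 A→C, 8 C→A.

7 transitions, 2 transversions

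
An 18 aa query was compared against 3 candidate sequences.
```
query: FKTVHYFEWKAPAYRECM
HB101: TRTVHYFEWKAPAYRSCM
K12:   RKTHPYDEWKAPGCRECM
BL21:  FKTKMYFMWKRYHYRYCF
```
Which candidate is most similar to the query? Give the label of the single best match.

HB101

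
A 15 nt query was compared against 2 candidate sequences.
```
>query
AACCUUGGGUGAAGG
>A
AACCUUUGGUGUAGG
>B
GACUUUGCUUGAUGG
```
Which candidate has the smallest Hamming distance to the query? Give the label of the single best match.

A

A differs at 2 positions; B differs at 5 positions. The closest is A.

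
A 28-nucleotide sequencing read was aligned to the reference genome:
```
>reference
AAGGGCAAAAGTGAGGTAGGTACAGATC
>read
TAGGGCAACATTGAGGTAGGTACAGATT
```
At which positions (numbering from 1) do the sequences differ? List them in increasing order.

1, 9, 11, 28

Differences at position 1 (A→T), position 9 (A→C), position 11 (G→T), position 28 (C→T).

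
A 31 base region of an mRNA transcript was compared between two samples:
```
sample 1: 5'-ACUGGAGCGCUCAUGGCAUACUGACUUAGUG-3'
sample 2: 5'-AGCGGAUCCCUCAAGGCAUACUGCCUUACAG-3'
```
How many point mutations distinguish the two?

8

The sequences differ at sites 2, 3, 7, 9, 14, 24, 29, 30 (1-based) — 8 in total.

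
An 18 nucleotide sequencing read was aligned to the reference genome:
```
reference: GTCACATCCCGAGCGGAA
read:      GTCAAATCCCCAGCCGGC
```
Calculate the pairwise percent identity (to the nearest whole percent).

72%

5 positions differ (5, 11, 15, 17, 18), so 13 of 18 match: 13/18 = 72.22%.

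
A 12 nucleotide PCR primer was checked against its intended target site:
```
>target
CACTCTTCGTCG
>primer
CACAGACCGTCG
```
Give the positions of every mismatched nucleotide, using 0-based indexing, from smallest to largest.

Scanning 0-based: 3: T/A; 4: C/G; 5: T/A; 6: T/C.

3, 4, 5, 6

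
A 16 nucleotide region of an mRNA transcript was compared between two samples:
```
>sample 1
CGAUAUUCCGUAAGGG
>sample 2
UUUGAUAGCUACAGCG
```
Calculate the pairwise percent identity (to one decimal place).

37.5%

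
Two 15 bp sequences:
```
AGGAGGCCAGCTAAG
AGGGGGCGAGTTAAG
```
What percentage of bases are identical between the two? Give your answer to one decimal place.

Mismatches at positions 4, 8, 11 (1-based): 3 of 15.
Identical positions: 12/15 = 80% → 80.0%.

80.0%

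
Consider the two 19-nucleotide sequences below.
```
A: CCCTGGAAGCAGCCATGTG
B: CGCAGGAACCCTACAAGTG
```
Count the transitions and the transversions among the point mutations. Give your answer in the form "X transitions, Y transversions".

Mismatches (1-based):
site 2: C→G (pyrimidine→purine, transversion)
site 4: T→A (pyrimidine→purine, transversion)
site 9: G→C (purine→pyrimidine, transversion)
site 11: A→C (purine→pyrimidine, transversion)
site 12: G→T (purine→pyrimidine, transversion)
site 13: C→A (pyrimidine→purine, transversion)
site 16: T→A (pyrimidine→purine, transversion)

0 transitions, 7 transversions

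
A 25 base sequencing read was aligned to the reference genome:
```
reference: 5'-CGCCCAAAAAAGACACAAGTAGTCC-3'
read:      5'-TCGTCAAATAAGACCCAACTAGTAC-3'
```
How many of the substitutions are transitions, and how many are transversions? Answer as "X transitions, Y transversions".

2 transitions, 6 transversions

Transitions (purine↔purine or pyrimidine↔pyrimidine): 1 C→T, 4 C→T.
Transversions (purine↔pyrimidine): 2 G→C, 3 C→G, 9 A→T, 15 A→C, 19 G→C, 24 C→A.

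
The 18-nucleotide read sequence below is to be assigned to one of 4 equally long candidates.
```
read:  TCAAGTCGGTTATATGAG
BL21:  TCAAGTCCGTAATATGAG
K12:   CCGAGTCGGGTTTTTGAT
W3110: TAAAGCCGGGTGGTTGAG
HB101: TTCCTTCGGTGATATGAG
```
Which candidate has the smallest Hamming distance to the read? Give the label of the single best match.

Hamming distances to read — BL21: 2; K12: 6; W3110: 6; HB101: 5.
Smallest is BL21 with 2 mismatches.

BL21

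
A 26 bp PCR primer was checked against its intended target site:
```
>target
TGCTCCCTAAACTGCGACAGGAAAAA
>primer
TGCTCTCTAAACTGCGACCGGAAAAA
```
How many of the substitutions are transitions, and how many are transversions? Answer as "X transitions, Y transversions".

Transitions (purine↔purine or pyrimidine↔pyrimidine): 6 C→T.
Transversions (purine↔pyrimidine): 19 A→C.

1 transition, 1 transversion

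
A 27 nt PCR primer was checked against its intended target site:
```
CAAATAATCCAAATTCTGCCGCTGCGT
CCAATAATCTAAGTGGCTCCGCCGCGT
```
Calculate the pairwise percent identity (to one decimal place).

70.4%

Mismatches at positions 2, 10, 13, 15, 16, 17, 18, 23 (1-based): 8 of 27.
Identical positions: 19/27 = 70.37% → 70.4%.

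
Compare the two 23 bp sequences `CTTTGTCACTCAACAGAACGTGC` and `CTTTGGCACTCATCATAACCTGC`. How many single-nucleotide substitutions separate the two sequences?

Comparing position by position, 4 sites differ: 6 (T/G), 13 (A/T), 16 (G/T), 20 (G/C).

4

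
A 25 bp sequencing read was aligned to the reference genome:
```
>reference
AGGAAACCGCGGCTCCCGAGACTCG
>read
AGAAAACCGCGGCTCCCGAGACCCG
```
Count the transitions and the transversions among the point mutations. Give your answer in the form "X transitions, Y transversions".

Transitions (purine↔purine or pyrimidine↔pyrimidine): 3 G→A, 23 T→C.
Transversions (purine↔pyrimidine): none.

2 transitions, 0 transversions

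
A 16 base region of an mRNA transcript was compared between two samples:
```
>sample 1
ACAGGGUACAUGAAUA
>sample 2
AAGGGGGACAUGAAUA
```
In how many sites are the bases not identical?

3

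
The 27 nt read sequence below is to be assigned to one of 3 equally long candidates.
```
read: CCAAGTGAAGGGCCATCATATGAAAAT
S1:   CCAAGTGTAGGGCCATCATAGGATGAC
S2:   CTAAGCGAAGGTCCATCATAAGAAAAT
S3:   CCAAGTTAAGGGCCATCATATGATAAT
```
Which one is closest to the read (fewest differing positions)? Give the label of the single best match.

S1 differs at 5 positions; S2 differs at 4 positions; S3 differs at 2 positions. The closest is S3.

S3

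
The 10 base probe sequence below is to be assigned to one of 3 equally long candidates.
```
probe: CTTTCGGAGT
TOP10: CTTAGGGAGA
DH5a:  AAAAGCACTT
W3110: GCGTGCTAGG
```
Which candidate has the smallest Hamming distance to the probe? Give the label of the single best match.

TOP10 differs at 3 sites; DH5a differs at 9 sites; W3110 differs at 7 sites. The closest is TOP10.

TOP10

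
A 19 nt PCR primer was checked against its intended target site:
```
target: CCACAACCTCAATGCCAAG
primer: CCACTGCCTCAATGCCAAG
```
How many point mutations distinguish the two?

2

The sequences differ at bases 5, 6 (1-based) — 2 in total.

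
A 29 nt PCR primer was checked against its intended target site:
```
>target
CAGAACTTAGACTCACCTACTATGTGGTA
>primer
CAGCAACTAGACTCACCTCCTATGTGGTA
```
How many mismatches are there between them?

4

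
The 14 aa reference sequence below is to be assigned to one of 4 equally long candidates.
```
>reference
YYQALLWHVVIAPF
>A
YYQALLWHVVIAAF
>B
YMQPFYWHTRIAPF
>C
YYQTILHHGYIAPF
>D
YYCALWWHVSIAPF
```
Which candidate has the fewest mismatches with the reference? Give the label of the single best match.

Hamming distances to reference — A: 1; B: 6; C: 5; D: 3.
Smallest is A with 1 mismatch.

A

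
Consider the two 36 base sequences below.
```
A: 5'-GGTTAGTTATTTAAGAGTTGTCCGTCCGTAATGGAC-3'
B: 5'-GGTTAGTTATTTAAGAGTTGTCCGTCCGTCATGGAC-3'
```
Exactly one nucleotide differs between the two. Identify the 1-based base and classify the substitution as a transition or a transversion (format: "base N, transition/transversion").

The sequences differ only at base 30: A→C (purine→pyrimidine), a transversion.

base 30, transversion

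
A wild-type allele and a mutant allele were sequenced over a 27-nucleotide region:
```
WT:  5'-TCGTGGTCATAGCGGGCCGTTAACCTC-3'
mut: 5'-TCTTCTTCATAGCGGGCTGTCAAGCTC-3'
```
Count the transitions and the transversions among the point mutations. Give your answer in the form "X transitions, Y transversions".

2 transitions, 4 transversions

Mismatches (1-based):
position 3: G→T (purine→pyrimidine, transversion)
position 5: G→C (purine→pyrimidine, transversion)
position 6: G→T (purine→pyrimidine, transversion)
position 18: C→T (pyrimidine→pyrimidine, transition)
position 21: T→C (pyrimidine→pyrimidine, transition)
position 24: C→G (pyrimidine→purine, transversion)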